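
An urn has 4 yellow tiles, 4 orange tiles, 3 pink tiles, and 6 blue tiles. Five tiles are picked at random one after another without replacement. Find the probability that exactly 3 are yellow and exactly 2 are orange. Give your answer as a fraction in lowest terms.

6/1547

Unordered draws without replacement: count favorable combinations over C(17,5).
Favorable = C(4,3) · C(4,2) · C(3,0) · C(6,0) = 24; total = C(17,5) = 6188.
P = 24/6188 = 6/1547 ≈ 0.0039.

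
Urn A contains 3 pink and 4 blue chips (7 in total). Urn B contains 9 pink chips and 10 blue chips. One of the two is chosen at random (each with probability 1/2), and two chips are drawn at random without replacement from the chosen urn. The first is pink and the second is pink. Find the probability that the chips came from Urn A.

P(E | Urn A) = 1/7; P(E | Urn B) = 4/19.
P(E) = 1/2·1/7 + 1/2·4/19 = 47/266.
By Bayes' rule, P(Urn A | E) = 1/14 / 47/266 = 19/47 ≈ 0.4043.

19/47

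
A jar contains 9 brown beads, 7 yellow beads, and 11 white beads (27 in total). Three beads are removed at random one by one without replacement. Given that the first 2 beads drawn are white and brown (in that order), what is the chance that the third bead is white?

After removing 1 brown, 1 white, the jar has 10 white out of 25 remaining.
P(third is white | given) = 10/25 = 2/5 ≈ 0.4000.

2/5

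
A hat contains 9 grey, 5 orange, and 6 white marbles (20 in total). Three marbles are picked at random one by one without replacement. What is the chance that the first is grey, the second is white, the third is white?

3/76

Multiply the conditional probability of each draw in order, without replacement, so each draw removes one from its color and from the total.
P = (9/20) · (6/19) · (5/18) = 3/76 ≈ 0.0395.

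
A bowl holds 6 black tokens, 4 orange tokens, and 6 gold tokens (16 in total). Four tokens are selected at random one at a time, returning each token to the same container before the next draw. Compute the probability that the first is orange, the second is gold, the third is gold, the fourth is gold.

Multiply the conditional probability of each draw in order, with replacement (the composition resets each draw).
P = (4/16) · (6/16) · (6/16) · (6/16) = 27/2048 ≈ 0.0132.

27/2048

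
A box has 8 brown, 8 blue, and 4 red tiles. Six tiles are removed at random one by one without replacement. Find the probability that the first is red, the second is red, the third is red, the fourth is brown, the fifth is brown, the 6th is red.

7/145350

Multiply the conditional probability of each draw in order, without replacement, so each draw removes one from its color and from the total.
P = (4/20) · (3/19) · (2/18) · (8/17) · (7/16) · (1/15) = 7/145350 ≈ 0.0000.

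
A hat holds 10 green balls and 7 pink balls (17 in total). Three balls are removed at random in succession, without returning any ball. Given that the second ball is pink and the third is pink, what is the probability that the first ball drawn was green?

P(first=green and the second ball is pink and the third is pink) = (10/17)·(7/16)·(6/15) = 7/68.
P(E) = Σ over first color = 7/68 + 7/136 = 21/136.
By Bayes, P(first=green | E) = 7/68 / 21/136 = 2/3 ≈ 0.6667.

2/3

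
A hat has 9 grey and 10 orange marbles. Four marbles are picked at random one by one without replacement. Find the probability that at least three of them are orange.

Sum the hypergeometric tail for j = 3,…,4 orange marbles.
Favorable = C(10,3)·C(9,1) + C(10,4)·C(9,0) = 1290; total = C(19,4) = 3876.
P = 1290/3876 = 215/646 ≈ 0.3328.

215/646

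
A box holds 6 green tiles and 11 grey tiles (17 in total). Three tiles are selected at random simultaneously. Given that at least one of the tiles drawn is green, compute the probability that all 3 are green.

4/103

P(all 3 green) = C(6,3)/C(17,3) = 1/34; P(at least one green) = 1 − C(11,3)/C(17,3) = 103/136.
Since 'all 3 green' ⊆ 'at least one green', P(all 3 | at least one) = 1/34 / 103/136 = 4/103 ≈ 0.0388.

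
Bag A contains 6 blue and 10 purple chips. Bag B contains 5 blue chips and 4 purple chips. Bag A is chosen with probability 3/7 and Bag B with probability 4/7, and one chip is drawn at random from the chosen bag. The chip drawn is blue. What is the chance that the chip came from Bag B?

P(blue | Bag A) = 3/8; P(blue | Bag B) = 5/9.
P(blue) = 3/7·3/8 + 4/7·5/9 = 241/504.
By Bayes' rule, P(Bag B | blue) = 20/63 / 241/504 = 160/241 ≈ 0.6639.

160/241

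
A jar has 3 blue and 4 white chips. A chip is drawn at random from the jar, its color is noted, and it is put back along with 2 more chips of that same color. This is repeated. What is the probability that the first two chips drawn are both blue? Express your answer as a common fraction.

5/21

After a blue draw the jar holds 5 blue out of 9.
P = (3/7)·(5/9) = 5/21 ≈ 0.2381.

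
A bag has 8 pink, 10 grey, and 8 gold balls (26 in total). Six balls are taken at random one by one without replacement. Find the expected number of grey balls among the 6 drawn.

By linearity of expectation, E[X] = Σ P(draw i is grey); by symmetry each draw (even without replacement) has P(grey) = 10/26.
E[X] = 6 · 10/26 = 30/13 ≈ 2.3077.

30/13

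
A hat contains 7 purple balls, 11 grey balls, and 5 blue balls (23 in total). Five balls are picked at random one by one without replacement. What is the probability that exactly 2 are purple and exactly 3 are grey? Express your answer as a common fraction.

Unordered draws without replacement: count favorable combinations over C(23,5).
Favorable = C(7,2) · C(11,3) · C(5,0) = 3465; total = C(23,5) = 33649.
P = 3465/33649 = 45/437 ≈ 0.1030.

45/437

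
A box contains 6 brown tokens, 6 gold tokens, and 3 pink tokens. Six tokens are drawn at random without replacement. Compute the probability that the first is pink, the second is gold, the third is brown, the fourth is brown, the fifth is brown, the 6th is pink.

Multiply the conditional probability of each draw in order, without replacement, so each draw removes one from its color and from the total.
P = (3/15) · (6/14) · (6/13) · (5/12) · (4/11) · (2/10) = 6/5005 ≈ 0.0012.

6/5005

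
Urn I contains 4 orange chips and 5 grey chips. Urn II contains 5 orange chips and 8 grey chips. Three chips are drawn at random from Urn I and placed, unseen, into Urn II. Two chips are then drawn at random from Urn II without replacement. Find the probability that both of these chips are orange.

103/720

Condition on how many of the transferred chips are orange (from Urn I: 4 orange of 9; then Urn II has 16 total).
  0 orange: C(4,0)C(5,3)/C(9,3) = 5/42; then P = C(5,2)/C(16,2) = 1/12
  1 orange: C(4,1)C(5,2)/C(9,3) = 10/21; then P = C(6,2)/C(16,2) = 1/8
  2 orange: C(4,2)C(5,1)/C(9,3) = 5/14; then P = C(7,2)/C(16,2) = 7/40
  3 orange: C(4,3)C(5,0)/C(9,3) = 1/21; then P = C(8,2)/C(16,2) = 7/30
P(both orange) = 103/720 ≈ 0.1431.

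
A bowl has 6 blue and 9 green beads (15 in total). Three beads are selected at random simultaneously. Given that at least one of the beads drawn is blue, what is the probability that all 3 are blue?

P(all 3 blue) = C(6,3)/C(15,3) = 4/91; P(at least one blue) = 1 − C(9,3)/C(15,3) = 53/65.
Since 'all 3 blue' ⊆ 'at least one blue', P(all 3 | at least one) = 4/91 / 53/65 = 20/371 ≈ 0.0539.

20/371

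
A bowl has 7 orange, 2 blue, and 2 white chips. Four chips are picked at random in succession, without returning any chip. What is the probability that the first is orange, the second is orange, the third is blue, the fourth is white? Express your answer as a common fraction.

Multiply the conditional probability of each draw in order, without replacement, so each draw removes one from its color and from the total.
P = (7/11) · (6/10) · (2/9) · (2/8) = 7/330 ≈ 0.0212.

7/330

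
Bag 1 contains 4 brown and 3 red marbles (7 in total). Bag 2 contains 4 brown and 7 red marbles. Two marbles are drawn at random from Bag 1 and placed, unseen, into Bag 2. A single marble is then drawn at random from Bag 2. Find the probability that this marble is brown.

Condition on how many of the transferred marbles are brown (from Bag 1: 4 brown of 7; then Bag 2 has 13 total).
  0 brown: C(4,0)C(3,2)/C(7,2) = 1/7; then P = 4/13
  1 brown: C(4,1)C(3,1)/C(7,2) = 4/7; then P = 5/13
  2 brown: C(4,2)C(3,0)/C(7,2) = 2/7; then P = 6/13
P(brown from Bag 2) = 36/91 ≈ 0.3956.

36/91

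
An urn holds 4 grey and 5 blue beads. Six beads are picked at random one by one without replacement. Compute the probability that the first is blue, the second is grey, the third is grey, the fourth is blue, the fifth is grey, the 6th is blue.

1/42

Multiply the conditional probability of each draw in order, without replacement, so each draw removes one from its color and from the total.
P = (5/9) · (4/8) · (3/7) · (4/6) · (2/5) · (3/4) = 1/42 ≈ 0.0238.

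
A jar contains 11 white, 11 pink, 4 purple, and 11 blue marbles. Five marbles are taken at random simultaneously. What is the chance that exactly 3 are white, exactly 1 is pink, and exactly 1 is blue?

Unordered draws without replacement: count favorable combinations over C(37,5).
Favorable = C(11,3) · C(11,1) · C(4,0) · C(11,1) = 19965; total = C(37,5) = 435897.
P = 19965/435897 = 605/13209 ≈ 0.0458.

605/13209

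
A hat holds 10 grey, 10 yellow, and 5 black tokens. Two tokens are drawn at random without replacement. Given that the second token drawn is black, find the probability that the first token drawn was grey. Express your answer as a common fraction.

5/12

P(first=grey and the second token drawn is black) = (10/25)·(5/24) = 1/12.
P(the second token drawn is black) = Σ over first color = 1/12 + 1/12 + 1/30 = 1/5.
By Bayes, P(first=grey | the second token drawn is black) = 1/12 / 1/5 = 5/12 ≈ 0.4167.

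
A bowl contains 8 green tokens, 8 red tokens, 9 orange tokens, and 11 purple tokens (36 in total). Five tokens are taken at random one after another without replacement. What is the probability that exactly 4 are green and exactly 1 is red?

5/3366

Unordered draws without replacement: count favorable combinations over C(36,5).
Favorable = C(8,4) · C(8,1) · C(9,0) · C(11,0) = 560; total = C(36,5) = 376992.
P = 560/376992 = 5/3366 ≈ 0.0015.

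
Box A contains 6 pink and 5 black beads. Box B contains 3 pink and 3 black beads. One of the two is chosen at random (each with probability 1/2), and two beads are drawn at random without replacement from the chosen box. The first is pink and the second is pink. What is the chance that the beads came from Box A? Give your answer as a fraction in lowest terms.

P(E | Box A) = 3/11; P(E | Box B) = 1/5.
P(E) = 1/2·3/11 + 1/2·1/5 = 13/55.
By Bayes' rule, P(Box A | E) = 3/22 / 13/55 = 15/26 ≈ 0.5769.

15/26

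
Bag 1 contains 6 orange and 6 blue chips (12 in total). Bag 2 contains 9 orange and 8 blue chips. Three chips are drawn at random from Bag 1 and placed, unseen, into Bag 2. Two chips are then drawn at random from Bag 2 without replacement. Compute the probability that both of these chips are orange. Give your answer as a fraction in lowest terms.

Condition on how many of the transferred chips are orange (from Bag 1: 6 orange of 12; then Bag 2 has 20 total).
  0 orange: C(6,0)C(6,3)/C(12,3) = 1/11; then P = C(9,2)/C(20,2) = 18/95
  1 orange: C(6,1)C(6,2)/C(12,3) = 9/22; then P = C(10,2)/C(20,2) = 9/38
  2 orange: C(6,2)C(6,1)/C(12,3) = 9/22; then P = C(11,2)/C(20,2) = 11/38
  3 orange: C(6,3)C(6,0)/C(12,3) = 1/11; then P = C(12,2)/C(20,2) = 33/95
P(both orange) = 276/1045 ≈ 0.2641.

276/1045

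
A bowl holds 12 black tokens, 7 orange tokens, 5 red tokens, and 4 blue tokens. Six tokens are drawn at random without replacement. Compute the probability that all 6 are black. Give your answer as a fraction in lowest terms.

11/4485

Unordered draws without replacement: count favorable combinations over C(28,6).
Favorable = C(12,6) · C(7,0) · C(5,0) · C(4,0) = 924; total = C(28,6) = 376740.
P = 924/376740 = 11/4485 ≈ 0.0025.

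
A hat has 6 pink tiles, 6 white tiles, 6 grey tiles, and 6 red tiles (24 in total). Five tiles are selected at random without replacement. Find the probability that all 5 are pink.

Unordered draws without replacement: count favorable combinations over C(24,5).
Favorable = C(6,5) · C(6,0) · C(6,0) · C(6,0) = 6; total = C(24,5) = 42504.
P = 6/42504 = 1/7084 ≈ 0.0001.

1/7084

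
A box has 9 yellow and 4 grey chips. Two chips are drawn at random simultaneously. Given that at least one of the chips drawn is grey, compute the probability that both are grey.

1/7

P(both grey) = C(4,2)/C(13,2) = 1/13; P(at least one grey) = 1 − C(9,2)/C(13,2) = 7/13.
Since 'both grey' ⊆ 'at least one grey', P(both | at least one) = 1/13 / 7/13 = 1/7 ≈ 0.1429.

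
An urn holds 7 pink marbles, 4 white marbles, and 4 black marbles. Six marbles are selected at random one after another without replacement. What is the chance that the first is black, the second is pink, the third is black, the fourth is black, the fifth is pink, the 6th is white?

Multiply the conditional probability of each draw in order, without replacement, so each draw removes one from its color and from the total.
P = (4/15) · (7/14) · (3/13) · (2/12) · (6/11) · (4/10) = 4/3575 ≈ 0.0011.

4/3575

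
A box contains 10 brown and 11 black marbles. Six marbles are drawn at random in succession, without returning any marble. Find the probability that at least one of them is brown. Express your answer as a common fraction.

Use the complement: P(at least one brown) = 1 − P(no brown).
P(none) = C(11,6)/C(21,6) = 462/54264.
So P = 1 − 462/54264 = 1281/1292 ≈ 0.9915.

1281/1292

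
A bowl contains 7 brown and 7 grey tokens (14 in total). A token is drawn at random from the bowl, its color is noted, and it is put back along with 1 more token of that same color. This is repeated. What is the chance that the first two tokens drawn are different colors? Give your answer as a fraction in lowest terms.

7/15

Either brown then grey, or grey then brown; after the first draw the total is 15.
P = (7/14)·(7/15) + (7/14)·(7/15) = 7/15 ≈ 0.4667.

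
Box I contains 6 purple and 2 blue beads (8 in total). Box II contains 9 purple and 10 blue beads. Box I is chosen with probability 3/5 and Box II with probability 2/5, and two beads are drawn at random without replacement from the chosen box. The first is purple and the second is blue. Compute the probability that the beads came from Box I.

P(E | Box I) = 3/14; P(E | Box II) = 5/19.
P(E) = 3/5·3/14 + 2/5·5/19 = 311/1330.
By Bayes' rule, P(Box I | E) = 9/70 / 311/1330 = 171/311 ≈ 0.5498.

171/311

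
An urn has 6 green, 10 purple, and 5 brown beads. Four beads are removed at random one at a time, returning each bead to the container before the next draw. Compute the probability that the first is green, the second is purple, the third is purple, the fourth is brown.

1000/64827

Multiply the conditional probability of each draw in order, with replacement (the composition resets each draw).
P = (6/21) · (10/21) · (10/21) · (5/21) = 1000/64827 ≈ 0.0154.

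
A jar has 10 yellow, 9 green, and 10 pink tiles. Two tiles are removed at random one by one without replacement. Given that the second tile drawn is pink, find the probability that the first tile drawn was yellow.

5/14

P(first=yellow and the second tile drawn is pink) = (10/29)·(10/28) = 25/203.
P(the second tile drawn is pink) = Σ over first color = 25/203 + 45/406 + 45/406 = 10/29.
By Bayes, P(first=yellow | the second tile drawn is pink) = 25/203 / 10/29 = 5/14 ≈ 0.3571.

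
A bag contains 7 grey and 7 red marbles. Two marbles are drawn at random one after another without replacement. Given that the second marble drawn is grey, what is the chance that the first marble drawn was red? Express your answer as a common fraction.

P(first=red and the second marble drawn is grey) = (7/14)·(7/13) = 7/26.
P(the second marble drawn is grey) = Σ over first color = 3/13 + 7/26 = 1/2.
By Bayes, P(first=red | the second marble drawn is grey) = 7/26 / 1/2 = 7/13 ≈ 0.5385.

7/13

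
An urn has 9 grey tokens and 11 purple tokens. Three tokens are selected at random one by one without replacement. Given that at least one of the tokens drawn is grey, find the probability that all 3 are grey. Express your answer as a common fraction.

P(all 3 grey) = C(9,3)/C(20,3) = 7/95; P(at least one grey) = 1 − C(11,3)/C(20,3) = 65/76.
Since 'all 3 grey' ⊆ 'at least one grey', P(all 3 | at least one) = 7/95 / 65/76 = 28/325 ≈ 0.0862.

28/325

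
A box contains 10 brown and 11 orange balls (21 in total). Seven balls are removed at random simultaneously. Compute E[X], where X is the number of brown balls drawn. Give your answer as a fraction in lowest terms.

By linearity of expectation, E[X] = Σ P(draw i is brown); by symmetry each draw (even without replacement) has P(brown) = 10/21.
E[X] = 7 · 10/21 = 10/3 ≈ 3.3333.

10/3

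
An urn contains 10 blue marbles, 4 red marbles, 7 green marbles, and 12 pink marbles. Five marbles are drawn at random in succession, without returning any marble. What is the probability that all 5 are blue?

21/19778

Unordered draws without replacement: count favorable combinations over C(33,5).
Favorable = C(10,5) · C(4,0) · C(7,0) · C(12,0) = 252; total = C(33,5) = 237336.
P = 252/237336 = 21/19778 ≈ 0.0011.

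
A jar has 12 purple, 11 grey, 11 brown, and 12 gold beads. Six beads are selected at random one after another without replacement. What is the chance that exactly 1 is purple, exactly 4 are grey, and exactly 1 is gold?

Unordered draws without replacement: count favorable combinations over C(46,6).
Favorable = C(12,1) · C(11,4) · C(11,0) · C(12,1) = 47520; total = C(46,6) = 9366819.
P = 47520/9366819 = 1440/283843 ≈ 0.0051.

1440/283843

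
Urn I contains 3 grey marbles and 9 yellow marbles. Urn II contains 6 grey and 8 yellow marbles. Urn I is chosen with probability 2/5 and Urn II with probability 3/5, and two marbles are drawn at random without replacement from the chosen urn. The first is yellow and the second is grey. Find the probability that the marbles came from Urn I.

P(E | Urn I) = 9/44; P(E | Urn II) = 24/91.
P(E) = 2/5·9/44 + 3/5·24/91 = 2403/10010.
By Bayes' rule, P(Urn I | E) = 9/110 / 2403/10010 = 91/267 ≈ 0.3408.

91/267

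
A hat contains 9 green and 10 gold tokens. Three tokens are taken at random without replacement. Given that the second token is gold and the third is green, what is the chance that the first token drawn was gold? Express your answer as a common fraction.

P(first=gold and the second token is gold and the third is green) = (10/19)·(9/18)·(9/17) = 45/323.
P(E) = Σ over first color = 40/323 + 45/323 = 5/19.
By Bayes, P(first=gold | E) = 45/323 / 5/19 = 9/17 ≈ 0.5294.

9/17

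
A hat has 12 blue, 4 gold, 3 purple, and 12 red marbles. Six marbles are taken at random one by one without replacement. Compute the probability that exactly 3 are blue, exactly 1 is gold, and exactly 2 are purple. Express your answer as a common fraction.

Unordered draws without replacement: count favorable combinations over C(31,6).
Favorable = C(12,3) · C(4,1) · C(3,2) · C(12,0) = 2640; total = C(31,6) = 736281.
P = 2640/736281 = 880/245427 ≈ 0.0036.

880/245427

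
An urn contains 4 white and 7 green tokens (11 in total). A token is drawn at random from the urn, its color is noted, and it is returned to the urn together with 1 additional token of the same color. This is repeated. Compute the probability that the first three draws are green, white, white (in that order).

Track the composition after each reinforcement of +1.
P = (7/11) · (4/12) · (5/13) = 35/429 ≈ 0.0816.

35/429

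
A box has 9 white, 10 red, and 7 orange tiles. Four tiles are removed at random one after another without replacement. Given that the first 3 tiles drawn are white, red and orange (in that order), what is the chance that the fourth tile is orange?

After removing 1 white, 1 red, 1 orange, the box has 6 orange out of 23 remaining.
P(fourth is orange | given) = 6/23 ≈ 0.2609.

6/23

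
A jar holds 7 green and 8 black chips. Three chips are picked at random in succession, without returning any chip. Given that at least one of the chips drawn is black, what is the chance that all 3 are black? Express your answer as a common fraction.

2/15

P(all 3 black) = C(8,3)/C(15,3) = 8/65; P(at least one black) = 1 − C(7,3)/C(15,3) = 12/13.
Since 'all 3 black' ⊆ 'at least one black', P(all 3 | at least one) = 8/65 / 12/13 = 2/15 ≈ 0.1333.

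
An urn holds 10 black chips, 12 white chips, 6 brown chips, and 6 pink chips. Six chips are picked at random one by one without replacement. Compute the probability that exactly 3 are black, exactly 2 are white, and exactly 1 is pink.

540/15283

Unordered draws without replacement: count favorable combinations over C(34,6).
Favorable = C(10,3) · C(12,2) · C(6,0) · C(6,1) = 47520; total = C(34,6) = 1344904.
P = 47520/1344904 = 540/15283 ≈ 0.0353.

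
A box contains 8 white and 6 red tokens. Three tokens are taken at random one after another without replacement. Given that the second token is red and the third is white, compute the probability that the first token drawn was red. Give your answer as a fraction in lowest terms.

5/12

P(first=red and the second token is red and the third is white) = (6/14)·(5/13)·(8/12) = 10/91.
P(E) = Σ over first color = 2/13 + 10/91 = 24/91.
By Bayes, P(first=red | E) = 10/91 / 24/91 = 5/12 ≈ 0.4167.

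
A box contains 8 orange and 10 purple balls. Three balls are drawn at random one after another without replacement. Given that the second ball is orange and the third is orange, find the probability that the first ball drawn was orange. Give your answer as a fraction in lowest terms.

3/8

P(first=orange and the second ball is orange and the third is orange) = (8/18)·(7/17)·(6/16) = 7/102.
P(E) = Σ over first color = 7/102 + 35/306 = 28/153.
By Bayes, P(first=orange | E) = 7/102 / 28/153 = 3/8 ≈ 0.3750.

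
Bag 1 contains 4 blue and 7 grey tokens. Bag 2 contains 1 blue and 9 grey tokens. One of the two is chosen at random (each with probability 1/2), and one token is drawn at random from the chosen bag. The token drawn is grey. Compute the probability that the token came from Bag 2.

99/169

P(grey | Bag 1) = 7/11; P(grey | Bag 2) = 9/10.
P(grey) = 1/2·7/11 + 1/2·9/10 = 169/220.
By Bayes' rule, P(Bag 2 | grey) = 9/20 / 169/220 = 99/169 ≈ 0.5858.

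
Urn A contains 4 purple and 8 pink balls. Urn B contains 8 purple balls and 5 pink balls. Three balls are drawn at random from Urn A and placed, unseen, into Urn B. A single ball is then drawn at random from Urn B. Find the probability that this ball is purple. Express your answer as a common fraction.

Condition on how many of the transferred balls are purple (from Urn A: 4 purple of 12; then Urn B has 16 total).
  0 purple: C(4,0)C(8,3)/C(12,3) = 14/55; then P = 8/16
  1 purple: C(4,1)C(8,2)/C(12,3) = 28/55; then P = 9/16
  2 purple: C(4,2)C(8,1)/C(12,3) = 12/55; then P = 10/16
  3 purple: C(4,3)C(8,0)/C(12,3) = 1/55; then P = 11/16
P(purple from Urn B) = 9/16 ≈ 0.5625.

9/16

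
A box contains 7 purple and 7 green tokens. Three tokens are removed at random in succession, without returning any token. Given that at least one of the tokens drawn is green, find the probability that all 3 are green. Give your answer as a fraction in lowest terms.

P(all 3 green) = C(7,3)/C(14,3) = 5/52; P(at least one green) = 1 − C(7,3)/C(14,3) = 47/52.
Since 'all 3 green' ⊆ 'at least one green', P(all 3 | at least one) = 5/52 / 47/52 = 5/47 ≈ 0.1064.

5/47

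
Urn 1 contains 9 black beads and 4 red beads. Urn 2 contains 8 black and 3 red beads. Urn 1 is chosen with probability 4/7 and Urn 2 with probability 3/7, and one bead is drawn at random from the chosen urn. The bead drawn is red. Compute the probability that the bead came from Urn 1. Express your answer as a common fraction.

176/293

P(red | Urn 1) = 4/13; P(red | Urn 2) = 3/11.
P(red) = 4/7·4/13 + 3/7·3/11 = 293/1001.
By Bayes' rule, P(Urn 1 | red) = 16/91 / 293/1001 = 176/293 ≈ 0.6007.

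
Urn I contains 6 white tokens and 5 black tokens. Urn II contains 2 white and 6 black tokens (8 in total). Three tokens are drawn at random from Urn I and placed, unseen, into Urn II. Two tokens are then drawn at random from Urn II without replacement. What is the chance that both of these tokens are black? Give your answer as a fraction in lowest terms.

261/605

Condition on how many of the transferred tokens are black (from Urn I: 5 black of 11; then Urn II has 11 total).
  0 black: C(5,0)C(6,3)/C(11,3) = 4/33; then P = C(6,2)/C(11,2) = 3/11
  1 black: C(5,1)C(6,2)/C(11,3) = 5/11; then P = C(7,2)/C(11,2) = 21/55
  2 black: C(5,2)C(6,1)/C(11,3) = 4/11; then P = C(8,2)/C(11,2) = 28/55
  3 black: C(5,3)C(6,0)/C(11,3) = 2/33; then P = C(9,2)/C(11,2) = 36/55
P(both black) = 261/605 ≈ 0.4314.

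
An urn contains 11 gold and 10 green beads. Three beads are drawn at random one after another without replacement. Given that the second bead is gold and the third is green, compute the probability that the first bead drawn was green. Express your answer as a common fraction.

P(first=green and the second bead is gold and the third is green) = (10/21)·(11/20)·(9/19) = 33/266.
P(E) = Σ over first color = 55/399 + 33/266 = 11/42.
By Bayes, P(first=green | E) = 33/266 / 11/42 = 9/19 ≈ 0.4737.

9/19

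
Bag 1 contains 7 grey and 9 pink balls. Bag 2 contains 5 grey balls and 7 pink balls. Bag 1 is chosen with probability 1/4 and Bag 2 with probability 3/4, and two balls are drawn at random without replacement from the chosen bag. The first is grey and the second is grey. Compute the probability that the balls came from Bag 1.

77/277

P(E | Bag 1) = 7/40; P(E | Bag 2) = 5/33.
P(E) = 1/4·7/40 + 3/4·5/33 = 277/1760.
By Bayes' rule, P(Bag 1 | E) = 7/160 / 277/1760 = 77/277 ≈ 0.2780.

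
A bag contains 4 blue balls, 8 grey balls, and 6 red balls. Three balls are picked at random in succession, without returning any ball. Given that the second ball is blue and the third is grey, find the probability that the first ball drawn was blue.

P(first=blue and the second ball is blue and the third is grey) = (4/18)·(3/17)·(8/16) = 1/51.
P(E) = Σ over first color = 1/51 + 7/153 + 2/51 = 16/153.
By Bayes, P(first=blue | E) = 1/51 / 16/153 = 3/16 ≈ 0.1875.

3/16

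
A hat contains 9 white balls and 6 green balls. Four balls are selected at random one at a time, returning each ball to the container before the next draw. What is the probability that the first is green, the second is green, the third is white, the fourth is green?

Multiply the conditional probability of each draw in order, with replacement (the composition resets each draw).
P = (6/15) · (6/15) · (9/15) · (6/15) = 24/625 ≈ 0.0384.

24/625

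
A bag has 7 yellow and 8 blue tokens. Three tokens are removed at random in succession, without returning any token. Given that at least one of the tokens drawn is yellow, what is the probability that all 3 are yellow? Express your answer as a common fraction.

5/57

P(all 3 yellow) = C(7,3)/C(15,3) = 1/13; P(at least one yellow) = 1 − C(8,3)/C(15,3) = 57/65.
Since 'all 3 yellow' ⊆ 'at least one yellow', P(all 3 | at least one) = 1/13 / 57/65 = 5/57 ≈ 0.0877.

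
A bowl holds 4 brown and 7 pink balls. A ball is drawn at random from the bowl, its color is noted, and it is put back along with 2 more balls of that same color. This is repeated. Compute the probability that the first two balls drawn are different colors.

Either pink then brown, or brown then pink; after the first draw the total is 13.
P = (7/11)·(4/13) + (4/11)·(7/13) = 56/143 ≈ 0.3916.

56/143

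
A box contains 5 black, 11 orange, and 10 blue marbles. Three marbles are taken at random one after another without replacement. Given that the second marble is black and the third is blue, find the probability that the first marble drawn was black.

P(first=black and the second marble is black and the third is blue) = (5/26)·(4/25)·(10/24) = 1/78.
P(E) = Σ over first color = 1/78 + 11/312 + 3/104 = 1/13.
By Bayes, P(first=black | E) = 1/78 / 1/13 = 1/6 ≈ 0.1667.

1/6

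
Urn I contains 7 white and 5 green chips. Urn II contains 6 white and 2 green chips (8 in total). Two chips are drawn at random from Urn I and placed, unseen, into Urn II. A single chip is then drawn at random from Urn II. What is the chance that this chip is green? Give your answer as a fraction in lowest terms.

17/60

Condition on how many of the transferred chips are green (from Urn I: 5 green of 12; then Urn II has 10 total).
  0 green: C(5,0)C(7,2)/C(12,2) = 7/22; then P = 2/10
  1 green: C(5,1)C(7,1)/C(12,2) = 35/66; then P = 3/10
  2 green: C(5,2)C(7,0)/C(12,2) = 5/33; then P = 4/10
P(green from Urn II) = 17/60 ≈ 0.2833.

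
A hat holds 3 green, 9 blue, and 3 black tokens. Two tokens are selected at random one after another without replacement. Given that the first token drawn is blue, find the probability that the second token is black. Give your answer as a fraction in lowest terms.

After removing 1 blue, the hat has 3 black out of 14 remaining.
P(second is black | given) = 3/14 ≈ 0.2143.

3/14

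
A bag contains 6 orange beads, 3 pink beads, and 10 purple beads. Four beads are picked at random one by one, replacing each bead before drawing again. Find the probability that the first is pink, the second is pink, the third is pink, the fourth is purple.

Multiply the conditional probability of each draw in order, with replacement (the composition resets each draw).
P = (3/19) · (3/19) · (3/19) · (10/19) = 270/130321 ≈ 0.0021.

270/130321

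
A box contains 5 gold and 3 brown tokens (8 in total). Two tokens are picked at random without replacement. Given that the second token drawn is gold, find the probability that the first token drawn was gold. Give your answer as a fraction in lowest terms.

P(first=gold and the second token drawn is gold) = (5/8)·(4/7) = 5/14.
P(the second token drawn is gold) = Σ over first color = 5/14 + 15/56 = 5/8.
By Bayes, P(first=gold | the second token drawn is gold) = 5/14 / 5/8 = 4/7 ≈ 0.5714.

4/7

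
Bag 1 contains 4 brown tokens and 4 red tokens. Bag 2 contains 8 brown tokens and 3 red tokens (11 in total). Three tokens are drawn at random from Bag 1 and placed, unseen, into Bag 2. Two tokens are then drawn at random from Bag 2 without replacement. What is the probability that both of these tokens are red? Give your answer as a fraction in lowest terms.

57/637

Condition on how many of the transferred tokens are red (from Bag 1: 4 red of 8; then Bag 2 has 14 total).
  0 red: C(4,0)C(4,3)/C(8,3) = 1/14; then P = C(3,2)/C(14,2) = 3/91
  1 red: C(4,1)C(4,2)/C(8,3) = 3/7; then P = C(4,2)/C(14,2) = 6/91
  2 red: C(4,2)C(4,1)/C(8,3) = 3/7; then P = C(5,2)/C(14,2) = 10/91
  3 red: C(4,3)C(4,0)/C(8,3) = 1/14; then P = C(6,2)/C(14,2) = 15/91
P(both red) = 57/637 ≈ 0.0895.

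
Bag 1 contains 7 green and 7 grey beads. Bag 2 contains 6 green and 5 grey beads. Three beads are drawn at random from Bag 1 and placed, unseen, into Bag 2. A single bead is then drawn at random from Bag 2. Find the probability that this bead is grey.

Condition on how many of the transferred beads are grey (from Bag 1: 7 grey of 14; then Bag 2 has 14 total).
  0 grey: C(7,0)C(7,3)/C(14,3) = 5/52; then P = 5/14
  1 grey: C(7,1)C(7,2)/C(14,3) = 21/52; then P = 6/14
  2 grey: C(7,2)C(7,1)/C(14,3) = 21/52; then P = 7/14
  3 grey: C(7,3)C(7,0)/C(14,3) = 5/52; then P = 8/14
P(grey from Bag 2) = 13/28 ≈ 0.4643.

13/28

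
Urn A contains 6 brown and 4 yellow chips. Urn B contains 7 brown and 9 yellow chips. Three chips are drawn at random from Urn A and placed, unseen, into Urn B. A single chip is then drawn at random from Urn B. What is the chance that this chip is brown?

44/95

Condition on how many of the transferred chips are brown (from Urn A: 6 brown of 10; then Urn B has 19 total).
  0 brown: C(6,0)C(4,3)/C(10,3) = 1/30; then P = 7/19
  1 brown: C(6,1)C(4,2)/C(10,3) = 3/10; then P = 8/19
  2 brown: C(6,2)C(4,1)/C(10,3) = 1/2; then P = 9/19
  3 brown: C(6,3)C(4,0)/C(10,3) = 1/6; then P = 10/19
P(brown from Urn B) = 44/95 ≈ 0.4632.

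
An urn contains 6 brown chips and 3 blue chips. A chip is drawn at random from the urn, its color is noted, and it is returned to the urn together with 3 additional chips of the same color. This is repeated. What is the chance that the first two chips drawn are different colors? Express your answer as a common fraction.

Either blue then brown, or brown then blue; after the first draw the total is 12.
P = (3/9)·(6/12) + (6/9)·(3/12) = 1/3 ≈ 0.3333.

1/3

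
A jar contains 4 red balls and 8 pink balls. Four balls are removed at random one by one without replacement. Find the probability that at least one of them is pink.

494/495

Use the complement: P(at least one pink) = 1 − P(no pink).
P(none) = C(4,4)/C(12,4) = 1/495.
So P = 1 − 1/495 = 494/495 ≈ 0.9980.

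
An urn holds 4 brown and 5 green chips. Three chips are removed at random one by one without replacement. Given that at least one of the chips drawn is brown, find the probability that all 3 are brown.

2/37

P(all 3 brown) = C(4,3)/C(9,3) = 1/21; P(at least one brown) = 1 − C(5,3)/C(9,3) = 37/42.
Since 'all 3 brown' ⊆ 'at least one brown', P(all 3 | at least one) = 1/21 / 37/42 = 2/37 ≈ 0.0541.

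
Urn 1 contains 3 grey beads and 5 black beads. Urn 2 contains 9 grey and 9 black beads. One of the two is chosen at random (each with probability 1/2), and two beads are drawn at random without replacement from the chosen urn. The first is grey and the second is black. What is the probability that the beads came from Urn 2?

P(E | Urn 1) = 15/56; P(E | Urn 2) = 9/34.
P(E) = 1/2·15/56 + 1/2·9/34 = 507/1904.
By Bayes' rule, P(Urn 2 | E) = 9/68 / 507/1904 = 84/169 ≈ 0.4970.

84/169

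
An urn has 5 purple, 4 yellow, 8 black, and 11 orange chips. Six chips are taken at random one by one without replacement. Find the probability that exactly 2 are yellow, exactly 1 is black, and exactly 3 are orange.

Unordered draws without replacement: count favorable combinations over C(28,6).
Favorable = C(5,0) · C(4,2) · C(8,1) · C(11,3) = 7920; total = C(28,6) = 376740.
P = 7920/376740 = 44/2093 ≈ 0.0210.

44/2093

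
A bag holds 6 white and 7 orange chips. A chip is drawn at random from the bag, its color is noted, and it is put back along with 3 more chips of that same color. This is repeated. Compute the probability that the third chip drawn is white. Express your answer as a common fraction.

Sum over the four possibilities for the first two draws (white/not-white each), tracking how the white count and total change by +3 per draw.
P(third is white) = 6/13 ≈ 0.4615. (In a Pólya urn every draw has the same marginal probability 6/13.)

6/13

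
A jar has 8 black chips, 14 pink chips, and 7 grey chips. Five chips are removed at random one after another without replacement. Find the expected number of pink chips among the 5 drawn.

70/29

By linearity of expectation, E[X] = Σ P(draw i is pink); by symmetry each draw (even without replacement) has P(pink) = 14/29.
E[X] = 5 · 14/29 = 70/29 ≈ 2.4138.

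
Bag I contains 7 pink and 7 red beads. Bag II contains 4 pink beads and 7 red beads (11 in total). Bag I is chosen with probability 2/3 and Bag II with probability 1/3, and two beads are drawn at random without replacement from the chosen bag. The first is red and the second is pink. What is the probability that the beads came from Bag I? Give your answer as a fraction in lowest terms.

55/81

P(E | Bag I) = 7/26; P(E | Bag II) = 14/55.
P(E) = 2/3·7/26 + 1/3·14/55 = 189/715.
By Bayes' rule, P(Bag I | E) = 7/39 / 189/715 = 55/81 ≈ 0.6790.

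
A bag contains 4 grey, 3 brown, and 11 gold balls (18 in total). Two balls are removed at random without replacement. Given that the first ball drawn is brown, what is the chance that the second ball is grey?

After removing 1 brown, the bag has 4 grey out of 17 remaining.
P(second is grey | given) = 4/17 ≈ 0.2353.

4/17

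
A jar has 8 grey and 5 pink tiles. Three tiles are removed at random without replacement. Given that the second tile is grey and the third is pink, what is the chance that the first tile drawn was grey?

P(first=grey and the second tile is grey and the third is pink) = (8/13)·(7/12)·(5/11) = 70/429.
P(E) = Σ over first color = 70/429 + 40/429 = 10/39.
By Bayes, P(first=grey | E) = 70/429 / 10/39 = 7/11 ≈ 0.6364.

7/11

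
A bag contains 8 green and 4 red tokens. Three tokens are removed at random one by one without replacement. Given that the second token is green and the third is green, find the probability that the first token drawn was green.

3/5

P(first=green and the second token is green and the third is green) = (8/12)·(7/11)·(6/10) = 14/55.
P(E) = Σ over first color = 14/55 + 28/165 = 14/33.
By Bayes, P(first=green | E) = 14/55 / 14/33 = 3/5 ≈ 0.6000.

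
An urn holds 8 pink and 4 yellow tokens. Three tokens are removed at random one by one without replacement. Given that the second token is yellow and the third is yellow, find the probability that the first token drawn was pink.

4/5

P(first=pink and the second token is yellow and the third is yellow) = (8/12)·(4/11)·(3/10) = 4/55.
P(E) = Σ over first color = 4/55 + 1/55 = 1/11.
By Bayes, P(first=pink | E) = 4/55 / 1/11 = 4/5 ≈ 0.8000.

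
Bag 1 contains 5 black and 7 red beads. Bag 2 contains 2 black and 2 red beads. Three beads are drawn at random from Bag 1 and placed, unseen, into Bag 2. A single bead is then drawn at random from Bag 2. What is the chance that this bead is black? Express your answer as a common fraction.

Condition on how many of the transferred beads are black (from Bag 1: 5 black of 12; then Bag 2 has 7 total).
  0 black: C(5,0)C(7,3)/C(12,3) = 7/44; then P = 2/7
  1 black: C(5,1)C(7,2)/C(12,3) = 21/44; then P = 3/7
  2 black: C(5,2)C(7,1)/C(12,3) = 7/22; then P = 4/7
  3 black: C(5,3)C(7,0)/C(12,3) = 1/22; then P = 5/7
P(black from Bag 2) = 13/28 ≈ 0.4643.

13/28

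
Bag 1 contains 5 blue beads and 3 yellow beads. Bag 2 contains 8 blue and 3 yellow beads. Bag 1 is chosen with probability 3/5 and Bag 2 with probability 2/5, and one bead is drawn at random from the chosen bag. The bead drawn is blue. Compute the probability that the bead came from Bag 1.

165/293

P(blue | Bag 1) = 5/8; P(blue | Bag 2) = 8/11.
P(blue) = 3/5·5/8 + 2/5·8/11 = 293/440.
By Bayes' rule, P(Bag 1 | blue) = 3/8 / 293/440 = 165/293 ≈ 0.5631.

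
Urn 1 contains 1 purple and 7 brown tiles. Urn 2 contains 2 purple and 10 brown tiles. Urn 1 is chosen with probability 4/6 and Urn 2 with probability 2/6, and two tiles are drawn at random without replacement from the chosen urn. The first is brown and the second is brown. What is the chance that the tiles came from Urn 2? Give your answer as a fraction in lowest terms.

5/16

P(E | Urn 1) = 3/4; P(E | Urn 2) = 15/22.
P(E) = 2/3·3/4 + 1/3·15/22 = 8/11.
By Bayes' rule, P(Urn 2 | E) = 5/22 / 8/11 = 5/16 ≈ 0.3125.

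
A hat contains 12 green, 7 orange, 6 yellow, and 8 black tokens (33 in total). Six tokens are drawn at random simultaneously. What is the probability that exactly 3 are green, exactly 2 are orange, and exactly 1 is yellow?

45/1798

Unordered draws without replacement: count favorable combinations over C(33,6).
Favorable = C(12,3) · C(7,2) · C(6,1) · C(8,0) = 27720; total = C(33,6) = 1107568.
P = 27720/1107568 = 45/1798 ≈ 0.0250.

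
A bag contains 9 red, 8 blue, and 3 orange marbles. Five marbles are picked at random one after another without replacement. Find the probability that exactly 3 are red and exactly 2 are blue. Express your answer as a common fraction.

49/323

Unordered draws without replacement: count favorable combinations over C(20,5).
Favorable = C(9,3) · C(8,2) · C(3,0) = 2352; total = C(20,5) = 15504.
P = 2352/15504 = 49/323 ≈ 0.1517.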